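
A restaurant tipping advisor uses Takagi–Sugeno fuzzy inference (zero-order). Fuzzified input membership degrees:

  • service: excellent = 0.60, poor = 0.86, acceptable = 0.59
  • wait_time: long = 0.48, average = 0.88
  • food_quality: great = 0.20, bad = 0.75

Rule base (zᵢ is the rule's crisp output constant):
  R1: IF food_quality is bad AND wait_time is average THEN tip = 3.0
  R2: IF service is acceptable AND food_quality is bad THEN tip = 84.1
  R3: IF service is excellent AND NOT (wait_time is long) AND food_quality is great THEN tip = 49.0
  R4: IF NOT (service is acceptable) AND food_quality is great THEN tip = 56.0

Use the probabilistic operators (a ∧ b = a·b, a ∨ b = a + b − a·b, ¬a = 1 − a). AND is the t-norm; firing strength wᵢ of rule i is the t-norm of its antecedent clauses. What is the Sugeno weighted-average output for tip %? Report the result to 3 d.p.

R1 (z=3.0): bad=0.75, average=0.88; AND[a·b] → w = 0.6600
R2 (z=84.1): acceptable=0.59, bad=0.75; AND[a·b] → w = 0.4425
R3 (z=49.0): excellent=0.60, ¬long=1−0.48=0.52, great=0.20; AND[a·b] → w = 0.0624
R4 (z=56.0): ¬acceptable=1−0.59=0.41, great=0.20; AND[a·b] → w = 0.0820
Weighted average = (0.6600·3.0 + 0.4425·84.1 + 0.0624·49.0 + 0.0820·56.0) / (0.6600 + 0.4425 + 0.0624 + 0.0820)
  = 46.8439 / 1.2469 = 37.568

37.568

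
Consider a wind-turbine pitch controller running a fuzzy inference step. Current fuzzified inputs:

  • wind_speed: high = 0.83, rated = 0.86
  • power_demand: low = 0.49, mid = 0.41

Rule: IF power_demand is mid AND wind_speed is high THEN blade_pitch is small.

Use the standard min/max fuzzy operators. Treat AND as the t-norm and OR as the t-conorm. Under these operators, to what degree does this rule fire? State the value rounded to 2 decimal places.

firing strength: mid=0.41, high=0.83; AND[min(a, b)] → w = 0.41

0.41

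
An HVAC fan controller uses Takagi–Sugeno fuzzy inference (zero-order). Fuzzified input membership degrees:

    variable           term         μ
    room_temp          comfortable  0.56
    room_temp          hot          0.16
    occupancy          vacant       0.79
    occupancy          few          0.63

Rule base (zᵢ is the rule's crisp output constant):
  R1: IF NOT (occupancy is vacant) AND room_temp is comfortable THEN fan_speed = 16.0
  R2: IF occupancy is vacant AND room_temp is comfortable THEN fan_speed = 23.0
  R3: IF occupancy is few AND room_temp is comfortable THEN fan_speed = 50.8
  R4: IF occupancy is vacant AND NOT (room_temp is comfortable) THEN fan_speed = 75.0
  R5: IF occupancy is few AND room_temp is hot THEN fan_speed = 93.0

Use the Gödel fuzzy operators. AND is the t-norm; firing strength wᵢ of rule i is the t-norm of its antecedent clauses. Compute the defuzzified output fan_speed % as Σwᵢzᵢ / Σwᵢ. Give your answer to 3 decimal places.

R1 (z=16.0): ¬vacant=1−0.79=0.21, comfortable=0.56; AND[min(a, b)] → w = 0.21
R2 (z=23.0): vacant=0.79, comfortable=0.56; AND[min(a, b)] → w = 0.56
R3 (z=50.8): few=0.63, comfortable=0.56; AND[min(a, b)] → w = 0.56
R4 (z=75.0): vacant=0.79, ¬comfortable=1−0.56=0.44; AND[min(a, b)] → w = 0.44
R5 (z=93.0): few=0.63, hot=0.16; AND[min(a, b)] → w = 0.16
Weighted average = (0.21·16.0 + 0.56·23.0 + 0.56·50.8 + 0.44·75.0 + 0.16·93.0) / (0.21 + 0.56 + 0.56 + 0.44 + 0.16)
  = 92.5680 / 1.9300 = 47.963

47.963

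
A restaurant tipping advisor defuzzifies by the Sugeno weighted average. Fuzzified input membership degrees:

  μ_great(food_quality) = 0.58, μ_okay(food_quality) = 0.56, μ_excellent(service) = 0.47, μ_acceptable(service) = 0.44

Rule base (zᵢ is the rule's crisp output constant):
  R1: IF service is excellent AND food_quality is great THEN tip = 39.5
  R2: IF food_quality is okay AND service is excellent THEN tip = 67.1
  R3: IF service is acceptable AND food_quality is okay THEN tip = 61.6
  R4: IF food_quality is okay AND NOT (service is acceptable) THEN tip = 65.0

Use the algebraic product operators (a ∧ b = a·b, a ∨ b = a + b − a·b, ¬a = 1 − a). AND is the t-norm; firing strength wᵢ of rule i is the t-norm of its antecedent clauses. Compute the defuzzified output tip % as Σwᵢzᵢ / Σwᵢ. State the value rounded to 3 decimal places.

58.396

R1 (z=39.5): excellent=0.47, great=0.58; AND[a·b] → w = 0.2726
R2 (z=67.1): okay=0.56, excellent=0.47; AND[a·b] → w = 0.2632
R3 (z=61.6): acceptable=0.44, okay=0.56; AND[a·b] → w = 0.2464
R4 (z=65.0): okay=0.56, ¬acceptable=1−0.44=0.56; AND[a·b] → w = 0.3136
Weighted average = (0.2726·39.5 + 0.2632·67.1 + 0.2464·61.6 + 0.3136·65.0) / (0.2726 + 0.2632 + 0.2464 + 0.3136)
  = 63.9907 / 1.0958 = 58.396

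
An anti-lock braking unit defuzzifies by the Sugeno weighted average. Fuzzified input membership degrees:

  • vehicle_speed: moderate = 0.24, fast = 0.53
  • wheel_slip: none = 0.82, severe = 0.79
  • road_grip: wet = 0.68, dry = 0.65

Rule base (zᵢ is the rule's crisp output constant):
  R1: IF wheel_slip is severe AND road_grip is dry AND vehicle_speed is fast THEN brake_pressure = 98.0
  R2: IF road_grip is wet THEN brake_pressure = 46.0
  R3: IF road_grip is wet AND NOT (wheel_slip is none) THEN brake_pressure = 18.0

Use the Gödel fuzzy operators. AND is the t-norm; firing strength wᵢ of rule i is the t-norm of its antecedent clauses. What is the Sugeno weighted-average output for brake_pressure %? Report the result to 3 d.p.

R1 (z=98.0): severe=0.79, dry=0.65, fast=0.53; AND[min(a, b)] → w = 0.53
R2 (z=46.0): wet=0.68 → w = 0.68
R3 (z=18.0): wet=0.68, ¬none=1−0.82=0.18; AND[min(a, b)] → w = 0.18
Weighted average = (0.53·98.0 + 0.68·46.0 + 0.18·18.0) / (0.53 + 0.68 + 0.18)
  = 86.4600 / 1.3900 = 62.201

62.201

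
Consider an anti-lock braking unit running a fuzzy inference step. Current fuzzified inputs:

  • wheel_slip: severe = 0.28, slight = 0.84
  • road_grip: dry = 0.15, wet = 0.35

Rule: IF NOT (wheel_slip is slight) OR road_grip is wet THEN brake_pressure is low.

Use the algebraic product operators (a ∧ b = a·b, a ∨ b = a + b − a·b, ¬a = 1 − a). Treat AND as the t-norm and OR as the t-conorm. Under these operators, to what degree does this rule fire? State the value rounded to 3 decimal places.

firing strength: ¬slight=1−0.84=0.16, wet=0.35; OR[a + b − a·b] → w = 0.4540

0.454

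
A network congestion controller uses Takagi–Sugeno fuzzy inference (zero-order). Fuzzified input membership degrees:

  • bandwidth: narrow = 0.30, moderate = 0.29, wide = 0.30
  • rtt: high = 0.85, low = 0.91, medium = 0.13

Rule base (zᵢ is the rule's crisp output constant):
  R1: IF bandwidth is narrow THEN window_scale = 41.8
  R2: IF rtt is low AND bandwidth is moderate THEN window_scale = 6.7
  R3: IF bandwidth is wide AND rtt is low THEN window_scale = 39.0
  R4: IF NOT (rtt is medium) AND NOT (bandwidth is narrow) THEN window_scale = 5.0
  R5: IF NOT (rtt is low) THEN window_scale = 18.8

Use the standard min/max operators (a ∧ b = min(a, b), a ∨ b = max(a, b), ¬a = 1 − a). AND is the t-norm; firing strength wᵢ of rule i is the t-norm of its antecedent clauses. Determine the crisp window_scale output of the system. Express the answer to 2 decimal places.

R1 (z=41.8): narrow=0.30 → w = 0.30
R2 (z=6.7): low=0.91, moderate=0.29; AND[min(a, b)] → w = 0.29
R3 (z=39.0): wide=0.30, low=0.91; AND[min(a, b)] → w = 0.30
R4 (z=5.0): ¬medium=1−0.13=0.87, ¬narrow=1−0.30=0.70; AND[min(a, b)] → w = 0.70
R5 (z=18.8): ¬low=1−0.91=0.09 → w = 0.09
Weighted average = (0.30·41.8 + 0.29·6.7 + 0.30·39.0 + 0.70·5.0 + 0.09·18.8) / (0.30 + 0.29 + 0.30 + 0.70 + 0.09)
  = 31.3750 / 1.6800 = 18.68

18.68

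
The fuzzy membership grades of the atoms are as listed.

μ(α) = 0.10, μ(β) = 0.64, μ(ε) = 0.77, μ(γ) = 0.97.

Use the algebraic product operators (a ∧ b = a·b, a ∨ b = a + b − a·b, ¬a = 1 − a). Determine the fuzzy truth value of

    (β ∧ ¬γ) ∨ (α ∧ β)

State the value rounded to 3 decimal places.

¬γ = 1 − 0.9700 = 0.0300
β ∧ ¬γ = a·b on (0.6400, 0.0300) = 0.0192
α ∧ β = a·b on (0.1000, 0.6400) = 0.0640
(β ∧ ¬γ) ∨ (α ∧ β) = a + b − a·b on (0.0192, 0.0640) = 0.0820

0.082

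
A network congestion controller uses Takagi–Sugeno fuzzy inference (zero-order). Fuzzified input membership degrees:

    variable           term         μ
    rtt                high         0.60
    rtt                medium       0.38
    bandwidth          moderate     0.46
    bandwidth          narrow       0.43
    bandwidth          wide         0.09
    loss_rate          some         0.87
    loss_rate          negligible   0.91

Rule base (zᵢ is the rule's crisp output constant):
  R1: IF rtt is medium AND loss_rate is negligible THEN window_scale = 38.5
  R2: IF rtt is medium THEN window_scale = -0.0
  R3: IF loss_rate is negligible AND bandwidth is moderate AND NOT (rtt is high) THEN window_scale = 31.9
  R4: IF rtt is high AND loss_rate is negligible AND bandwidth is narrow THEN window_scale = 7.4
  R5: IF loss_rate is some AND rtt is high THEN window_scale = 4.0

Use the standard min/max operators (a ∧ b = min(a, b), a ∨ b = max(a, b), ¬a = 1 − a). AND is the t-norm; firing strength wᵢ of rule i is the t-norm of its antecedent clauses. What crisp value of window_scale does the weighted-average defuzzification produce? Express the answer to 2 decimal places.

15.06

R1 (z=38.5): medium=0.38, negligible=0.91; AND[min(a, b)] → w = 0.38
R2 (z=-0.0): medium=0.38 → w = 0.38
R3 (z=31.9): negligible=0.91, moderate=0.46, ¬high=1−0.60=0.40; AND[min(a, b)] → w = 0.40
R4 (z=7.4): high=0.60, negligible=0.91, narrow=0.43; AND[min(a, b)] → w = 0.43
R5 (z=4.0): some=0.87, high=0.60; AND[min(a, b)] → w = 0.60
Weighted average = (0.38·38.5 + 0.38·-0.0 + 0.40·31.9 + 0.43·7.4 + 0.60·4.0) / (0.38 + 0.38 + 0.40 + 0.43 + 0.60)
  = 32.9720 / 2.1900 = 15.06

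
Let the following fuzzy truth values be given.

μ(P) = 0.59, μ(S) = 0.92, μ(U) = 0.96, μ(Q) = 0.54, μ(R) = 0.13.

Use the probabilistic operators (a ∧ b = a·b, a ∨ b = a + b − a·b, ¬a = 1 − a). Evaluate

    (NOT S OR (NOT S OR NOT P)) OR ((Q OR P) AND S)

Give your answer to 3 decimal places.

NOT S = 1 − 0.9200 = 0.0800
NOT S = 1 − 0.9200 = 0.0800
NOT P = 1 − 0.5900 = 0.4100
NOT S OR NOT P = a + b − a·b on (0.0800, 0.4100) = 0.4572
NOT S OR (NOT S OR NOT P) = a + b − a·b on (0.0800, 0.4572) = 0.5006
Q OR P = a + b − a·b on (0.5400, 0.5900) = 0.8114
(Q OR P) AND S = a·b on (0.8114, 0.9200) = 0.7465
(NOT S OR (NOT S OR NOT P)) OR ((Q OR P) AND S) = a + b − a·b on (0.5006, 0.7465) = 0.8734

0.873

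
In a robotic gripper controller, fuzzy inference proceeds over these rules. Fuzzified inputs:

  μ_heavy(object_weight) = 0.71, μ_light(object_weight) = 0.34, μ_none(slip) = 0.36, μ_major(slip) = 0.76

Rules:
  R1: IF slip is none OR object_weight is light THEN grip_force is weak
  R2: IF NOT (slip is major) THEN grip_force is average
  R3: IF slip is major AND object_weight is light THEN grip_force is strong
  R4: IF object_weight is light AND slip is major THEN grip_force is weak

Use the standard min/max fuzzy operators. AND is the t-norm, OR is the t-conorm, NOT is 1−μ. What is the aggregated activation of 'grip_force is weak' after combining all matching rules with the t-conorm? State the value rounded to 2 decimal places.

R1: none=0.36, light=0.34; OR[max(a, b)] → w = 0.36
R2: ¬major=1−0.76=0.24 → w = 0.24
R3: major=0.76, light=0.34; AND[min(a, b)] → w = 0.34
R4: light=0.34, major=0.76; AND[min(a, b)] → w = 0.34
Rules with consequent 'weak': {R1, R4} → strengths 0.36, 0.34
Aggregate via t-conorm [max(a, b)]: 0.36

0.36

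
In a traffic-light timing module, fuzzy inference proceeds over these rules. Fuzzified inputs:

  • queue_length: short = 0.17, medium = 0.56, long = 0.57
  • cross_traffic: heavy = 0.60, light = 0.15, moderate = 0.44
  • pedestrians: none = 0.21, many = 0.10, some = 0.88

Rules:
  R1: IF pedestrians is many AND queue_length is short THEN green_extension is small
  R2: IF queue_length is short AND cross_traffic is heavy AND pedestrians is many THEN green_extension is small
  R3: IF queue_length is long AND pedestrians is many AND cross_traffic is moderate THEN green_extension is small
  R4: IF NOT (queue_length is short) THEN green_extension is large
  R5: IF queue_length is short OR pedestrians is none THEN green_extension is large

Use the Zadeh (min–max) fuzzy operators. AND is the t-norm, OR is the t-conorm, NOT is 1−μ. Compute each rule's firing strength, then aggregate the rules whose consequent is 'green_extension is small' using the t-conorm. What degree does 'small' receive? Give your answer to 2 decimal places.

0.10

R1: many=0.10, short=0.17; AND[min(a, b)] → w = 0.10
R2: short=0.17, heavy=0.60, many=0.10; AND[min(a, b)] → w = 0.10
R3: long=0.57, many=0.10, moderate=0.44; AND[min(a, b)] → w = 0.10
R4: ¬short=1−0.17=0.83 → w = 0.83
R5: short=0.17, none=0.21; OR[max(a, b)] → w = 0.21
Rules with consequent 'small': {R1, R2, R3} → strengths 0.10, 0.10, 0.10
Aggregate via t-conorm [max(a, b)]: 0.10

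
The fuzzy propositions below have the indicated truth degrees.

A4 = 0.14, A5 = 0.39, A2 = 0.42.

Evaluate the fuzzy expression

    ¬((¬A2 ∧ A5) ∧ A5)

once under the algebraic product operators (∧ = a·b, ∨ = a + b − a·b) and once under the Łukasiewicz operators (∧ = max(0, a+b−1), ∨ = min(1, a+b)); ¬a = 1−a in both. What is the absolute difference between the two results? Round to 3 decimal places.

Under algebraic product:
  ¬A2 = 1 − 0.4200 = 0.5800
  ¬A2 ∧ A5 = a·b on (0.5800, 0.3900) = 0.2262
  (¬A2 ∧ A5) ∧ A5 = a·b on (0.2262, 0.3900) = 0.0882
  ¬((¬A2 ∧ A5) ∧ A5) = 1 − 0.0882 = 0.9118
  → value = 0.9118
Under Łukasiewicz:
  ¬A2 = 1 − 0.42 = 0.58
  ¬A2 ∧ A5 = max(0, a+b−1) on (0.58, 0.39) = 0.00
  (¬A2 ∧ A5) ∧ A5 = max(0, a+b−1) on (0.00, 0.39) = 0.00
  ¬((¬A2 ∧ A5) ∧ A5) = 1 − 0.00 = 1.00
  → value = 1.0000
|0.9118 − 1.0000| = 0.088

0.088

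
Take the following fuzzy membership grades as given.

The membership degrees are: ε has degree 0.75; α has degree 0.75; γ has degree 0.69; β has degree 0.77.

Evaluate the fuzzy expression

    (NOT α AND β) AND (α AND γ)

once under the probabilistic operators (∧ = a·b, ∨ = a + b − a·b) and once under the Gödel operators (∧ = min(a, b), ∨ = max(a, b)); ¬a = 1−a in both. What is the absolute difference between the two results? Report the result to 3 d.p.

Under probabilistic:
  NOT α = 1 − 0.7500 = 0.2500
  NOT α AND β = a·b on (0.2500, 0.7700) = 0.1925
  α AND γ = a·b on (0.7500, 0.6900) = 0.5175
  (NOT α AND β) AND (α AND γ) = a·b on (0.1925, 0.5175) = 0.0996
  → value = 0.0996
Under Gödel:
  NOT α = 1 − 0.75 = 0.25
  NOT α AND β = min(a, b) on (0.25, 0.77) = 0.25
  α AND γ = min(a, b) on (0.75, 0.69) = 0.69
  (NOT α AND β) AND (α AND γ) = min(a, b) on (0.25, 0.69) = 0.25
  → value = 0.2500
|0.0996 − 0.2500| = 0.150

0.150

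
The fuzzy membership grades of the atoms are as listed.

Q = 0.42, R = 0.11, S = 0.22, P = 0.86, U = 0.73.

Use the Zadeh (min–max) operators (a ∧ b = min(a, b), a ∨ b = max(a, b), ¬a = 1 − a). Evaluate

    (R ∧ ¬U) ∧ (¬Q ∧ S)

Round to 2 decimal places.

¬U = 1 − 0.73 = 0.27
R ∧ ¬U = min(a, b) on (0.11, 0.27) = 0.11
¬Q = 1 − 0.42 = 0.58
¬Q ∧ S = min(a, b) on (0.58, 0.22) = 0.22
(R ∧ ¬U) ∧ (¬Q ∧ S) = min(a, b) on (0.11, 0.22) = 0.11

0.11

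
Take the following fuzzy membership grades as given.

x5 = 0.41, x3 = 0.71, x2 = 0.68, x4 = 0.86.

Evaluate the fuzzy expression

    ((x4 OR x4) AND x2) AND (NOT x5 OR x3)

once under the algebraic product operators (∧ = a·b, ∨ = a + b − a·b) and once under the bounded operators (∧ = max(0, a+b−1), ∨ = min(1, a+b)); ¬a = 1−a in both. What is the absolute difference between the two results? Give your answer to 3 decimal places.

0.093

Under algebraic product:
  x4 OR x4 = a + b − a·b on (0.8600, 0.8600) = 0.9804
  (x4 OR x4) AND x2 = a·b on (0.9804, 0.6800) = 0.6667
  NOT x5 = 1 − 0.4100 = 0.5900
  NOT x5 OR x3 = a + b − a·b on (0.5900, 0.7100) = 0.8811
  ((x4 OR x4) AND x2) AND (NOT x5 OR x3) = a·b on (0.6667, 0.8811) = 0.5874
  → value = 0.5874
Under bounded:
  x4 OR x4 = min(1, a+b) on (0.86, 0.86) = 1.00
  (x4 OR x4) AND x2 = max(0, a+b−1) on (1.00, 0.68) = 0.68
  NOT x5 = 1 − 0.41 = 0.59
  NOT x5 OR x3 = min(1, a+b) on (0.59, 0.71) = 1.00
  ((x4 OR x4) AND x2) AND (NOT x5 OR x3) = max(0, a+b−1) on (0.68, 1.00) = 0.68
  → value = 0.6800
|0.5874 − 0.6800| = 0.093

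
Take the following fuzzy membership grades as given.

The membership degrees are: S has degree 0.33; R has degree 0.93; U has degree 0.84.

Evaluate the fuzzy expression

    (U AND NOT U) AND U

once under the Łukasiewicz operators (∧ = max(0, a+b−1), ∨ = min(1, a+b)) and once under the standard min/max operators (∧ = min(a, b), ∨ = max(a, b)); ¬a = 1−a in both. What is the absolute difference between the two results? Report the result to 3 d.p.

Under Łukasiewicz:
  NOT U = 1 − 0.84 = 0.16
  U AND NOT U = max(0, a+b−1) on (0.84, 0.16) = 0.00
  (U AND NOT U) AND U = max(0, a+b−1) on (0.00, 0.84) = 0.00
  → value = 0.0000
Under standard min/max:
  NOT U = 1 − 0.84 = 0.16
  U AND NOT U = min(a, b) on (0.84, 0.16) = 0.16
  (U AND NOT U) AND U = min(a, b) on (0.16, 0.84) = 0.16
  → value = 0.1600
|0.0000 − 0.1600| = 0.160

0.160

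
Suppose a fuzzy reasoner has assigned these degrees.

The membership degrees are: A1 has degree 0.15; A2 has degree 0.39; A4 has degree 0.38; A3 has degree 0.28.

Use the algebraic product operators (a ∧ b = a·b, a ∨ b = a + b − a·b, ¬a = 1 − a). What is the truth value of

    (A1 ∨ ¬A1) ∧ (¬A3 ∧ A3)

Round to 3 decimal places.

¬A1 = 1 − 0.1500 = 0.8500
A1 ∨ ¬A1 = a + b − a·b on (0.1500, 0.8500) = 0.8725
¬A3 = 1 − 0.2800 = 0.7200
¬A3 ∧ A3 = a·b on (0.7200, 0.2800) = 0.2016
(A1 ∨ ¬A1) ∧ (¬A3 ∧ A3) = a·b on (0.8725, 0.2016) = 0.1759

0.176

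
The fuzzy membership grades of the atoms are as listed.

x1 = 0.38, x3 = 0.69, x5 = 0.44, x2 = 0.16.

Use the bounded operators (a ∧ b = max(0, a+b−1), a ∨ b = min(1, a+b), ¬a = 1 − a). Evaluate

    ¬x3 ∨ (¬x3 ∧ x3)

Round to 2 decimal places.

¬x3 = 1 − 0.69 = 0.31
¬x3 = 1 − 0.69 = 0.31
¬x3 ∧ x3 = max(0, a+b−1) on (0.31, 0.69) = 0.00
¬x3 ∨ (¬x3 ∧ x3) = min(1, a+b) on (0.31, 0.00) = 0.31

0.31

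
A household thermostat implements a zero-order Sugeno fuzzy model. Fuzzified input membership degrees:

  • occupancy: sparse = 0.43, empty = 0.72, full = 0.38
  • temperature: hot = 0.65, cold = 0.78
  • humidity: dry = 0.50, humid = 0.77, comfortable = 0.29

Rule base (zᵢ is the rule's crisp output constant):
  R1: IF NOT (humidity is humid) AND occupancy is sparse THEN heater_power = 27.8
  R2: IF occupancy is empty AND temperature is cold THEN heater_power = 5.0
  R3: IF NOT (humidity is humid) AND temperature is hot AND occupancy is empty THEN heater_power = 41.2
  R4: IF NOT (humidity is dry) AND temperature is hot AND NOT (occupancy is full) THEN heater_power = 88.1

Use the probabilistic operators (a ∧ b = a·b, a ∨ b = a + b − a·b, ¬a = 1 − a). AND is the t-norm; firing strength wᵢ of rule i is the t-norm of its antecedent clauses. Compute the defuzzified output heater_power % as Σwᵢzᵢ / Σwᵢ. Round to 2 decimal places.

28.61

R1 (z=27.8): ¬humid=1−0.77=0.23, sparse=0.43; AND[a·b] → w = 0.0989
R2 (z=5.0): empty=0.72, cold=0.78; AND[a·b] → w = 0.5616
R3 (z=41.2): ¬humid=1−0.77=0.23, hot=0.65, empty=0.72; AND[a·b] → w = 0.1076
R4 (z=88.1): ¬dry=1−0.50=0.50, hot=0.65, ¬full=1−0.38=0.62; AND[a·b] → w = 0.2015
Weighted average = (0.0989·27.8 + 0.5616·5.0 + 0.1076·41.2 + 0.2015·88.1) / (0.0989 + 0.5616 + 0.1076 + 0.2015)
  = 27.7443 / 0.9696 = 28.61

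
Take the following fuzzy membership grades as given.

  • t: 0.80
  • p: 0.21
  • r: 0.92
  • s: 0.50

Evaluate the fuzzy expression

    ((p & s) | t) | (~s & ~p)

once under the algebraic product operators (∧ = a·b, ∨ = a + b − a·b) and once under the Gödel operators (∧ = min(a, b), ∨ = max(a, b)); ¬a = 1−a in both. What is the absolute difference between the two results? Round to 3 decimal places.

Under algebraic product:
  p & s = a·b on (0.2100, 0.5000) = 0.1050
  (p & s) | t = a + b − a·b on (0.1050, 0.8000) = 0.8210
  ~s = 1 − 0.5000 = 0.5000
  ~p = 1 − 0.2100 = 0.7900
  ~s & ~p = a·b on (0.5000, 0.7900) = 0.3950
  ((p & s) | t) | (~s & ~p) = a + b − a·b on (0.8210, 0.3950) = 0.8917
  → value = 0.8917
Under Gödel:
  p & s = min(a, b) on (0.21, 0.50) = 0.21
  (p & s) | t = max(a, b) on (0.21, 0.80) = 0.80
  ~s = 1 − 0.50 = 0.50
  ~p = 1 − 0.21 = 0.79
  ~s & ~p = min(a, b) on (0.50, 0.79) = 0.50
  ((p & s) | t) | (~s & ~p) = max(a, b) on (0.80, 0.50) = 0.80
  → value = 0.8000
|0.8917 − 0.8000| = 0.092

0.092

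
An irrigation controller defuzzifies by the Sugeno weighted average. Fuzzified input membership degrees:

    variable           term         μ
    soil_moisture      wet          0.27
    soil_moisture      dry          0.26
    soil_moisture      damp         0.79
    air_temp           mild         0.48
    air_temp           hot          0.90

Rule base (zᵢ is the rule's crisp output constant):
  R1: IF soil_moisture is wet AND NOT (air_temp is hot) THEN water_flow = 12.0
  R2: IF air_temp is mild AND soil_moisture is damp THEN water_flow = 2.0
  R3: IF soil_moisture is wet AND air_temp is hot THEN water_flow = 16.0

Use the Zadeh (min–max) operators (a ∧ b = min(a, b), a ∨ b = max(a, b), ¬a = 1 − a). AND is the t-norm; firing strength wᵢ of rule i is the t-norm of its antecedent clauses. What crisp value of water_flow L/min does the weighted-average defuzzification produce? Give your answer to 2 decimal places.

7.62

R1 (z=12.0): wet=0.27, ¬hot=1−0.90=0.10; AND[min(a, b)] → w = 0.10
R2 (z=2.0): mild=0.48, damp=0.79; AND[min(a, b)] → w = 0.48
R3 (z=16.0): wet=0.27, hot=0.90; AND[min(a, b)] → w = 0.27
Weighted average = (0.10·12.0 + 0.48·2.0 + 0.27·16.0) / (0.10 + 0.48 + 0.27)
  = 6.4800 / 0.8500 = 7.62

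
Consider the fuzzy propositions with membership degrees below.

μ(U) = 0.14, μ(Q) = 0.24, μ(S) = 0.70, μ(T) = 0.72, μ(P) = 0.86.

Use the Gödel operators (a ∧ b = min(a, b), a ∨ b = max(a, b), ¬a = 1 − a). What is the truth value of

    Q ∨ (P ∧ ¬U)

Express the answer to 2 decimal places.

0.86

¬U = 1 − 0.14 = 0.86
P ∧ ¬U = min(a, b) on (0.86, 0.86) = 0.86
Q ∨ (P ∧ ¬U) = max(a, b) on (0.24, 0.86) = 0.86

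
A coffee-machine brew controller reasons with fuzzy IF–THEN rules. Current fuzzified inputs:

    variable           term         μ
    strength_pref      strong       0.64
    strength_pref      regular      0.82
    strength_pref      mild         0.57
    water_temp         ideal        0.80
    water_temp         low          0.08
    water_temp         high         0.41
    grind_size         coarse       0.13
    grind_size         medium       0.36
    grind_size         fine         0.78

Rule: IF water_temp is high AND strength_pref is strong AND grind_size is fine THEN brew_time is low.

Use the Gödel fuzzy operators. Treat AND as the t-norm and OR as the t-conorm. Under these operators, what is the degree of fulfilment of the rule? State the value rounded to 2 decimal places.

firing strength: high=0.41, strong=0.64, fine=0.78; AND[min(a, b)] → w = 0.41

0.41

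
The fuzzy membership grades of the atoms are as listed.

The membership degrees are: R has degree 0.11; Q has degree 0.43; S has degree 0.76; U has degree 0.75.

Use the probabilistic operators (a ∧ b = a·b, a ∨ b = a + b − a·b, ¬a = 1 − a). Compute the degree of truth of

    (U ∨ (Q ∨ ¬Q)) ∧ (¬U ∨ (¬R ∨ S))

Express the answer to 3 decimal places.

0.920

¬Q = 1 − 0.4300 = 0.5700
Q ∨ ¬Q = a + b − a·b on (0.4300, 0.5700) = 0.7549
U ∨ (Q ∨ ¬Q) = a + b − a·b on (0.7500, 0.7549) = 0.9387
¬U = 1 − 0.7500 = 0.2500
¬R = 1 − 0.1100 = 0.8900
¬R ∨ S = a + b − a·b on (0.8900, 0.7600) = 0.9736
¬U ∨ (¬R ∨ S) = a + b − a·b on (0.2500, 0.9736) = 0.9802
(U ∨ (Q ∨ ¬Q)) ∧ (¬U ∨ (¬R ∨ S)) = a·b on (0.9387, 0.9802) = 0.9201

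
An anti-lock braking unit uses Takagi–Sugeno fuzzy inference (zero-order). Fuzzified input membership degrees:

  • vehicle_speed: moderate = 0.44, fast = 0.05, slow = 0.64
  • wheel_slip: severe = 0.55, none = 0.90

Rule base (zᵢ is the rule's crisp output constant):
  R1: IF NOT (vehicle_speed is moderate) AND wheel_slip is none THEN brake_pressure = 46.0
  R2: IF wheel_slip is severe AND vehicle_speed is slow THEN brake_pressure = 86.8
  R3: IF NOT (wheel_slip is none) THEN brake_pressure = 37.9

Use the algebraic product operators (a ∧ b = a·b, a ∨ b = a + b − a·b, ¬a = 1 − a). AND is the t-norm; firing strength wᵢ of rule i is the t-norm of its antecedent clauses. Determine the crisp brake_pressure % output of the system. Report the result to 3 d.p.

60.175

R1 (z=46.0): ¬moderate=1−0.44=0.56, none=0.90; AND[a·b] → w = 0.5040
R2 (z=86.8): severe=0.55, slow=0.64; AND[a·b] → w = 0.3520
R3 (z=37.9): ¬none=1−0.90=0.10 → w = 0.1000
Weighted average = (0.5040·46.0 + 0.3520·86.8 + 0.1000·37.9) / (0.5040 + 0.3520 + 0.1000)
  = 57.5276 / 0.9560 = 60.175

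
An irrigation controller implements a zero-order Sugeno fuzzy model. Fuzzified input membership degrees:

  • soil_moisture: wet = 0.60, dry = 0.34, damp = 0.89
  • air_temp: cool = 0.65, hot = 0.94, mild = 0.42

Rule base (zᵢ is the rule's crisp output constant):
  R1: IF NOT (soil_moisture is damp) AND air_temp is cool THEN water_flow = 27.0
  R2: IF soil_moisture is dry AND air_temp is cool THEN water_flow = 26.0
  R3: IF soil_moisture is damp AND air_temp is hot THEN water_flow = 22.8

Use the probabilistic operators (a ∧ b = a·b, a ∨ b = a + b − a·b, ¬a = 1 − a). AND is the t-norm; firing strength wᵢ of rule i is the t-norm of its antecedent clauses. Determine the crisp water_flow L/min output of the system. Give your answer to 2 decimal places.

23.69

R1 (z=27.0): ¬damp=1−0.89=0.11, cool=0.65; AND[a·b] → w = 0.0715
R2 (z=26.0): dry=0.34, cool=0.65; AND[a·b] → w = 0.2210
R3 (z=22.8): damp=0.89, hot=0.94; AND[a·b] → w = 0.8366
Weighted average = (0.0715·27.0 + 0.2210·26.0 + 0.8366·22.8) / (0.0715 + 0.2210 + 0.8366)
  = 26.7510 / 1.1291 = 23.69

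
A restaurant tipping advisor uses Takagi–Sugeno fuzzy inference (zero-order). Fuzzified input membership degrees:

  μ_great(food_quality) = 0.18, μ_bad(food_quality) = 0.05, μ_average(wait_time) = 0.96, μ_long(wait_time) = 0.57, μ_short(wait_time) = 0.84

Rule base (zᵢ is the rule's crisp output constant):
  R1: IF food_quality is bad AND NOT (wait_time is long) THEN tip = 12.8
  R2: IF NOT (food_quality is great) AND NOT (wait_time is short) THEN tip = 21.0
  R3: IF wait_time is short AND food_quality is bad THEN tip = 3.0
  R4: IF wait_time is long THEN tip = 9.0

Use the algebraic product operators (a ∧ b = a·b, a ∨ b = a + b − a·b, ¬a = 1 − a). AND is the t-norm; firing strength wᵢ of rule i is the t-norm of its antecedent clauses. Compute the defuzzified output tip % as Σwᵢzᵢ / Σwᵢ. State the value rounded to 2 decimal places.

10.84

R1 (z=12.8): bad=0.05, ¬long=1−0.57=0.43; AND[a·b] → w = 0.0215
R2 (z=21.0): ¬great=1−0.18=0.82, ¬short=1−0.84=0.16; AND[a·b] → w = 0.1312
R3 (z=3.0): short=0.84, bad=0.05; AND[a·b] → w = 0.0420
R4 (z=9.0): long=0.57 → w = 0.5700
Weighted average = (0.0215·12.8 + 0.1312·21.0 + 0.0420·3.0 + 0.5700·9.0) / (0.0215 + 0.1312 + 0.0420 + 0.5700)
  = 8.2864 / 0.7647 = 10.84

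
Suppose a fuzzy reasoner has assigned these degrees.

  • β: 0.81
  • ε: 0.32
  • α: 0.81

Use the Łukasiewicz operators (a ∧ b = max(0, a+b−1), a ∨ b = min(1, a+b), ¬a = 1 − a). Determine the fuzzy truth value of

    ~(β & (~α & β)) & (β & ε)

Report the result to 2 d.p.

0.13

~α = 1 − 0.81 = 0.19
~α & β = max(0, a+b−1) on (0.19, 0.81) = 0.00
β & (~α & β) = max(0, a+b−1) on (0.81, 0.00) = 0.00
~(β & (~α & β)) = 1 − 0.00 = 1.00
β & ε = max(0, a+b−1) on (0.81, 0.32) = 0.13
~(β & (~α & β)) & (β & ε) = max(0, a+b−1) on (1.00, 0.13) = 0.13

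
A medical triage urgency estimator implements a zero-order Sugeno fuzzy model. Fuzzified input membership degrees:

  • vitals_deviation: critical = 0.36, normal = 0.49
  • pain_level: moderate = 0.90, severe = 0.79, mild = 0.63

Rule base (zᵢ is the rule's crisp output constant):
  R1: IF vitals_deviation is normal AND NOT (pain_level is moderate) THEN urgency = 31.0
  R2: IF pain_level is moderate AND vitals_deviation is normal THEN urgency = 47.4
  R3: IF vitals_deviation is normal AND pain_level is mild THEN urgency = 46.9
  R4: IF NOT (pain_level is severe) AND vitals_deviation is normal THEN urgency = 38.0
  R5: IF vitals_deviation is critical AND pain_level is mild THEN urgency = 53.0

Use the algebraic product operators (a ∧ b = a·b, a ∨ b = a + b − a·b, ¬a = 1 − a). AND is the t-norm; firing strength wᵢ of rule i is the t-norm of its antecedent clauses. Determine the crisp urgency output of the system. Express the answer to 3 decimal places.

46.819

R1 (z=31.0): normal=0.49, ¬moderate=1−0.90=0.10; AND[a·b] → w = 0.0490
R2 (z=47.4): moderate=0.90, normal=0.49; AND[a·b] → w = 0.4410
R3 (z=46.9): normal=0.49, mild=0.63; AND[a·b] → w = 0.3087
R4 (z=38.0): ¬severe=1−0.79=0.21, normal=0.49; AND[a·b] → w = 0.1029
R5 (z=53.0): critical=0.36, mild=0.63; AND[a·b] → w = 0.2268
Weighted average = (0.0490·31.0 + 0.4410·47.4 + 0.3087·46.9 + 0.1029·38.0 + 0.2268·53.0) / (0.0490 + 0.4410 + 0.3087 + 0.1029 + 0.2268)
  = 52.8310 / 1.1284 = 46.819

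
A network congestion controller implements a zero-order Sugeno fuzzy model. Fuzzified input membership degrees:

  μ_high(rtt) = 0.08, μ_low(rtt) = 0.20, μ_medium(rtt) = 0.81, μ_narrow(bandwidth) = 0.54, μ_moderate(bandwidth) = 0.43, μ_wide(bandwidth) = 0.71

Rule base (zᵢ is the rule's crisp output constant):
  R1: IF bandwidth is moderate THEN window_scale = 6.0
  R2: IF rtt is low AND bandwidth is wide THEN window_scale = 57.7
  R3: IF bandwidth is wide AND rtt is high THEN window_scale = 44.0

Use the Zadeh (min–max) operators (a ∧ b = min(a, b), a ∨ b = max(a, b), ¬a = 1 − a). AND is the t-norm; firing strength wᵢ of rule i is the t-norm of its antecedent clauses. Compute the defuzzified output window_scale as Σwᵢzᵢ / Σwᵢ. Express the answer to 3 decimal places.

R1 (z=6.0): moderate=0.43 → w = 0.43
R2 (z=57.7): low=0.20, wide=0.71; AND[min(a, b)] → w = 0.20
R3 (z=44.0): wide=0.71, high=0.08; AND[min(a, b)] → w = 0.08
Weighted average = (0.43·6.0 + 0.20·57.7 + 0.08·44.0) / (0.43 + 0.20 + 0.08)
  = 17.6400 / 0.7100 = 24.845

24.845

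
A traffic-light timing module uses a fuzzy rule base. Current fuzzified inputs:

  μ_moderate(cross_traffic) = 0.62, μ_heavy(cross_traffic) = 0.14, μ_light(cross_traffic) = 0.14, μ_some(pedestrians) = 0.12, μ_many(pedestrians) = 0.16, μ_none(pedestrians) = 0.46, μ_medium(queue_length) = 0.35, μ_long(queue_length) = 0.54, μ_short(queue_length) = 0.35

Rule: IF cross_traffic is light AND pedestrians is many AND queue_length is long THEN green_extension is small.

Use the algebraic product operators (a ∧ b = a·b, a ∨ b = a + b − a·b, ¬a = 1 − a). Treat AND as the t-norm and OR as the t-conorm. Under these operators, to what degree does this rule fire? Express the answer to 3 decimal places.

firing strength: light=0.14, many=0.16, long=0.54; AND[a·b] → w = 0.0121

0.012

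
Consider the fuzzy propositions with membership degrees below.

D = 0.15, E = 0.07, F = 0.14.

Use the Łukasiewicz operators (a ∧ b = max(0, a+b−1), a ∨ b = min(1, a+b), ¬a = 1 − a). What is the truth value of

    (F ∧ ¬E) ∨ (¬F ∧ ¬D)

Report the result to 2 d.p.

0.78

¬E = 1 − 0.07 = 0.93
F ∧ ¬E = max(0, a+b−1) on (0.14, 0.93) = 0.07
¬F = 1 − 0.14 = 0.86
¬D = 1 − 0.15 = 0.85
¬F ∧ ¬D = max(0, a+b−1) on (0.86, 0.85) = 0.71
(F ∧ ¬E) ∨ (¬F ∧ ¬D) = min(1, a+b) on (0.07, 0.71) = 0.78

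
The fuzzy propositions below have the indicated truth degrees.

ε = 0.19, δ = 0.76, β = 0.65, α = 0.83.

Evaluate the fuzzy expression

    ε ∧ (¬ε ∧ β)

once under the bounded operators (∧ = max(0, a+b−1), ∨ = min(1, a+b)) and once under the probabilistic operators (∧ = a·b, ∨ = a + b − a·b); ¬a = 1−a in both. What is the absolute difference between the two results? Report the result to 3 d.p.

0.100

Under bounded:
  ¬ε = 1 − 0.19 = 0.81
  ¬ε ∧ β = max(0, a+b−1) on (0.81, 0.65) = 0.46
  ε ∧ (¬ε ∧ β) = max(0, a+b−1) on (0.19, 0.46) = 0.00
  → value = 0.0000
Under probabilistic:
  ¬ε = 1 − 0.1900 = 0.8100
  ¬ε ∧ β = a·b on (0.8100, 0.6500) = 0.5265
  ε ∧ (¬ε ∧ β) = a·b on (0.1900, 0.5265) = 0.1000
  → value = 0.1000
|0.0000 − 0.1000| = 0.100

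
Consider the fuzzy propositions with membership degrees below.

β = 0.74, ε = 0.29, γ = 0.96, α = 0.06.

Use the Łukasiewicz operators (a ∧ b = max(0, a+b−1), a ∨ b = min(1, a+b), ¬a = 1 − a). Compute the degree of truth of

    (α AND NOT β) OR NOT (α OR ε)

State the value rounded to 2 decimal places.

0.65

NOT β = 1 − 0.74 = 0.26
α AND NOT β = max(0, a+b−1) on (0.06, 0.26) = 0.00
α OR ε = min(1, a+b) on (0.06, 0.29) = 0.35
NOT (α OR ε) = 1 − 0.35 = 0.65
(α AND NOT β) OR NOT (α OR ε) = min(1, a+b) on (0.00, 0.65) = 0.65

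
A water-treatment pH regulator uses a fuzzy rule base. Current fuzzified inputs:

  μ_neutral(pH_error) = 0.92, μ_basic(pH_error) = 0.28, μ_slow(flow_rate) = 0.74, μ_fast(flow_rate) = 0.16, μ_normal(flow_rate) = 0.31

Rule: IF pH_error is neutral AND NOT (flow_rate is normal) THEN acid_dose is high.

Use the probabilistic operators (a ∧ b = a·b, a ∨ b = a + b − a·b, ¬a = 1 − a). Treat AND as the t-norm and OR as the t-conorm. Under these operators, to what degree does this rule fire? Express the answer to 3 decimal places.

firing strength: neutral=0.92, ¬normal=1−0.31=0.69; AND[a·b] → w = 0.6348

0.635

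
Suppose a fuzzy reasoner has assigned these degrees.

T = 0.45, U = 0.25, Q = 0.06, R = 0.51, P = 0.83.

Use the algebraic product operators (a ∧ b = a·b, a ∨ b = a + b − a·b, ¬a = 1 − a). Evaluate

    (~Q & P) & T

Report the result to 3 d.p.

0.351

~Q = 1 − 0.0600 = 0.9400
~Q & P = a·b on (0.9400, 0.8300) = 0.7802
(~Q & P) & T = a·b on (0.7802, 0.4500) = 0.3511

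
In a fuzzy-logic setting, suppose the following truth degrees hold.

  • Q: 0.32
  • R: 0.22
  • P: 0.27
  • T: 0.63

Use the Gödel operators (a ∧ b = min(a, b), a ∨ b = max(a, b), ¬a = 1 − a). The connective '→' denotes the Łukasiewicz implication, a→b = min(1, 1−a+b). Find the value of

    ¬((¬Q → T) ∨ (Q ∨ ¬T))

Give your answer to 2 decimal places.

0.05

¬Q = 1 − 0.32 = 0.68
¬Q → T  [Łukasiewicz: min(1, 1−a+b)] with a=0.68, b=0.63 → 0.95
¬T = 1 − 0.63 = 0.37
Q ∨ ¬T = max(a, b) on (0.32, 0.37) = 0.37
(¬Q → T) ∨ (Q ∨ ¬T) = max(a, b) on (0.95, 0.37) = 0.95
¬((¬Q → T) ∨ (Q ∨ ¬T)) = 1 − 0.95 = 0.05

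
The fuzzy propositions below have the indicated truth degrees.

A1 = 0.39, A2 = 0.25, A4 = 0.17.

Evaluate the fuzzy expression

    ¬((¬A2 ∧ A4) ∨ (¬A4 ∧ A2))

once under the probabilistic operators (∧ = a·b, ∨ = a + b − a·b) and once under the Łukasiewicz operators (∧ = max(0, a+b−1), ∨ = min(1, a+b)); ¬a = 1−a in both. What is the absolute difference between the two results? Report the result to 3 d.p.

Under probabilistic:
  ¬A2 = 1 − 0.2500 = 0.7500
  ¬A2 ∧ A4 = a·b on (0.7500, 0.1700) = 0.1275
  ¬A4 = 1 − 0.1700 = 0.8300
  ¬A4 ∧ A2 = a·b on (0.8300, 0.2500) = 0.2075
  (¬A2 ∧ A4) ∨ (¬A4 ∧ A2) = a + b − a·b on (0.1275, 0.2075) = 0.3085
  ¬((¬A2 ∧ A4) ∨ (¬A4 ∧ A2)) = 1 − 0.3085 = 0.6915
  → value = 0.6915
Under Łukasiewicz:
  ¬A2 = 1 − 0.25 = 0.75
  ¬A2 ∧ A4 = max(0, a+b−1) on (0.75, 0.17) = 0.00
  ¬A4 = 1 − 0.17 = 0.83
  ¬A4 ∧ A2 = max(0, a+b−1) on (0.83, 0.25) = 0.08
  (¬A2 ∧ A4) ∨ (¬A4 ∧ A2) = min(1, a+b) on (0.00, 0.08) = 0.08
  ¬((¬A2 ∧ A4) ∨ (¬A4 ∧ A2)) = 1 − 0.08 = 0.92
  → value = 0.9200
|0.6915 − 0.9200| = 0.229

0.229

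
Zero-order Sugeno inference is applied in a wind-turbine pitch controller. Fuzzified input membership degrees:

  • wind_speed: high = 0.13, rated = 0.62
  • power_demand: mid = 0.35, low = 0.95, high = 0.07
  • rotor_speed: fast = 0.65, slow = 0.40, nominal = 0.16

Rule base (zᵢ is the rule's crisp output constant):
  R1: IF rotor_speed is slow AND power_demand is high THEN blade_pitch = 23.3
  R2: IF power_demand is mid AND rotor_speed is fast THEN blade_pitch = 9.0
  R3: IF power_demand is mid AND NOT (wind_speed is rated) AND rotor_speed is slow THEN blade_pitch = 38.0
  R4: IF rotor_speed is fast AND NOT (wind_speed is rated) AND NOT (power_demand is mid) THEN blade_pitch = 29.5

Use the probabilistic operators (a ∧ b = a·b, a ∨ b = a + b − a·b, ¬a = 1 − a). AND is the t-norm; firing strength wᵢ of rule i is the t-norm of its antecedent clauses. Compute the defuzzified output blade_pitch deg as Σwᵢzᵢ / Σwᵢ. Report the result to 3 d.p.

R1 (z=23.3): slow=0.40, high=0.07; AND[a·b] → w = 0.0280
R2 (z=9.0): mid=0.35, fast=0.65; AND[a·b] → w = 0.2275
R3 (z=38.0): mid=0.35, ¬rated=1−0.62=0.38, slow=0.40; AND[a·b] → w = 0.0532
R4 (z=29.5): fast=0.65, ¬rated=1−0.62=0.38, ¬mid=1−0.35=0.65; AND[a·b] → w = 0.1606
Weighted average = (0.0280·23.3 + 0.2275·9.0 + 0.0532·38.0 + 0.1606·29.5) / (0.0280 + 0.2275 + 0.0532 + 0.1606)
  = 9.4577 / 0.4693 = 20.155

20.155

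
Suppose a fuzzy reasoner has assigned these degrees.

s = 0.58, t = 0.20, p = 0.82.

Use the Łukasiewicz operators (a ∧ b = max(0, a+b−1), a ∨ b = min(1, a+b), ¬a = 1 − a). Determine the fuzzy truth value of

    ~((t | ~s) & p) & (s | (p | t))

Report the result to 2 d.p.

0.56

~s = 1 − 0.58 = 0.42
t | ~s = min(1, a+b) on (0.20, 0.42) = 0.62
(t | ~s) & p = max(0, a+b−1) on (0.62, 0.82) = 0.44
~((t | ~s) & p) = 1 − 0.44 = 0.56
p | t = min(1, a+b) on (0.82, 0.20) = 1.00
s | (p | t) = min(1, a+b) on (0.58, 1.00) = 1.00
~((t | ~s) & p) & (s | (p | t)) = max(0, a+b−1) on (0.56, 1.00) = 0.56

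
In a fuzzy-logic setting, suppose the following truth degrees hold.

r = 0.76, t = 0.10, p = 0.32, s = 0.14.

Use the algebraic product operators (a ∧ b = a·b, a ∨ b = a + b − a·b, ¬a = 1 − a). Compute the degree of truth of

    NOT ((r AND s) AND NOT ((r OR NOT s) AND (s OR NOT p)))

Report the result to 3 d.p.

r AND s = a·b on (0.7600, 0.1400) = 0.1064
NOT s = 1 − 0.1400 = 0.8600
r OR NOT s = a + b − a·b on (0.7600, 0.8600) = 0.9664
NOT p = 1 − 0.3200 = 0.6800
s OR NOT p = a + b − a·b on (0.1400, 0.6800) = 0.7248
(r OR NOT s) AND (s OR NOT p) = a·b on (0.9664, 0.7248) = 0.7004
NOT ((r OR NOT s) AND (s OR NOT p)) = 1 − 0.7004 = 0.2996
(r AND s) AND NOT ((r OR NOT s) AND (s OR NOT p)) = a·b on (0.1064, 0.2996) = 0.0319
NOT ((r AND s) AND NOT ((r OR NOT s) AND (s OR NOT p))) = 1 − 0.0319 = 0.9681

0.968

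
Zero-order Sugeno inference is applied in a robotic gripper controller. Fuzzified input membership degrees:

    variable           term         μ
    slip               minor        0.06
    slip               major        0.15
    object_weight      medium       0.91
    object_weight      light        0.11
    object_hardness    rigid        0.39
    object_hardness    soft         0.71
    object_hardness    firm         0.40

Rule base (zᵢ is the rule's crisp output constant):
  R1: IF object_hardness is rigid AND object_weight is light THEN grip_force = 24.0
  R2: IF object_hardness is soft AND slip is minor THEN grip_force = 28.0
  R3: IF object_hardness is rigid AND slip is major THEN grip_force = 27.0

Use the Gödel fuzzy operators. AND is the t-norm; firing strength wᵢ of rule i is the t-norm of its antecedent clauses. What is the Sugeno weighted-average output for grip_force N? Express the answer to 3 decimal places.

26.156

R1 (z=24.0): rigid=0.39, light=0.11; AND[min(a, b)] → w = 0.11
R2 (z=28.0): soft=0.71, minor=0.06; AND[min(a, b)] → w = 0.06
R3 (z=27.0): rigid=0.39, major=0.15; AND[min(a, b)] → w = 0.15
Weighted average = (0.11·24.0 + 0.06·28.0 + 0.15·27.0) / (0.11 + 0.06 + 0.15)
  = 8.3700 / 0.3200 = 26.156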